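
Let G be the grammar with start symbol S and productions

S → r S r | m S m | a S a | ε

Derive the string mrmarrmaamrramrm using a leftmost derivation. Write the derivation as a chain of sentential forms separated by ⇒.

S ⇒ mSm ⇒ mrSrm ⇒ mrmSmrm ⇒ mrmaSamrm ⇒ mrmarSramrm ⇒ mrmarrSrramrm ⇒ mrmarrmSmrramrm ⇒ mrmarrmaSamrramrm ⇒ mrmarrmaamrramrm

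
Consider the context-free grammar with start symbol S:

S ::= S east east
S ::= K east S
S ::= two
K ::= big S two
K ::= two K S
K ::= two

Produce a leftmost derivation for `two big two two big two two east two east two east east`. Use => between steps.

S => S east east => K east S east east => two K S east S east east => two big S two S east S east east => two big two two S east S east east => two big two two K east S east S east east => two big two two big S two east S east S east east => two big two two big two two east S east S east east => two big two two big two two east two east S east east => two big two two big two two east two east two east east

S => S east east   [S ::= S east east]
S east east => K east S east east   [S ::= K east S]
K east S east east => two K S east S east east   [K ::= two K S]
two K S east S east east => two big S two S east S east east   [K ::= big S two]
two big S two S east S east east => two big two two S east S east east   [S ::= two]
two big two two S east S east east => two big two two K east S east S east east   [S ::= K east S]
two big two two K east S east S east east => two big two two big S two east S east S east east   [K ::= big S two]
two big two two big S two east S east S east east => two big two two big two two east S east S east east   [S ::= two]
two big two two big two two east S east S east east => two big two two big two two east two east S east east   [S ::= two]
two big two two big two two east two east S east east => two big two two big two two east two east two east east   [S ::= two]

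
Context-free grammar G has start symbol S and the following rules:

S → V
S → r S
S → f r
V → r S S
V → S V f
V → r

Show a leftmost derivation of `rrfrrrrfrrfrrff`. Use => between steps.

S => V => SVf => rSVf => rrSVf => rrfrVf => rrfrSVff => rrfrrSVff => rrfrrVVff => rrfrrrSSVff => rrfrrrrSSVff => rrfrrrrfrSVff => rrfrrrrfrrSVff => rrfrrrrfrrfrVff => rrfrrrrfrrfrrff

S => V   [S → V]
V => SVf   [V → S V f]
SVf => rSVf   [S → r S]
rSVf => rrSVf   [S → r S]
rrSVf => rrfrVf   [S → f r]
rrfrVf => rrfrSVff   [V → S V f]
rrfrSVff => rrfrrSVff   [S → r S]
rrfrrSVff => rrfrrVVff   [S → V]
rrfrrVVff => rrfrrrSSVff   [V → r S S]
rrfrrrSSVff => rrfrrrrSSVff   [S → r S]
rrfrrrrSSVff => rrfrrrrfrSVff   [S → f r]
rrfrrrrfrSVff => rrfrrrrfrrSVff   [S → r S]
rrfrrrrfrrSVff => rrfrrrrfrrfrVff   [S → f r]
rrfrrrrfrrfrVff => rrfrrrrfrrfrrff   [V → r]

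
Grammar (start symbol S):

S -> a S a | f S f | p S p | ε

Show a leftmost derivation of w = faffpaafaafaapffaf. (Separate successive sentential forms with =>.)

S => fSf => faSaf => fafSfaf => faffSffaf => faffpSpffaf => faffpaSapffaf => faffpaaSaapffaf => faffpaafSfaapffaf => faffpaafaSafaapffaf => faffpaafaafaapffaf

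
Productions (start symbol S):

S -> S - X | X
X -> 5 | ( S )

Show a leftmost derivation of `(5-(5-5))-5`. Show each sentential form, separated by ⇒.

S ⇒ S-X   [S -> S - X]
S-X ⇒ X-X   [S -> X]
X-X ⇒ (S)-X   [X -> ( S )]
(S)-X ⇒ (S-X)-X   [S -> S - X]
(S-X)-X ⇒ (X-X)-X   [S -> X]
(X-X)-X ⇒ (5-X)-X   [X -> 5]
(5-X)-X ⇒ (5-(S))-X   [X -> ( S )]
(5-(S))-X ⇒ (5-(S-X))-X   [S -> S - X]
(5-(S-X))-X ⇒ (5-(X-X))-X   [S -> X]
(5-(X-X))-X ⇒ (5-(5-X))-X   [X -> 5]
(5-(5-X))-X ⇒ (5-(5-5))-X   [X -> 5]
(5-(5-5))-X ⇒ (5-(5-5))-5   [X -> 5]

S⇒S-X⇒X-X⇒(S)-X⇒(S-X)-X⇒(X-X)-X⇒(5-X)-X⇒(5-(S))-X⇒(5-(S-X))-X⇒(5-(X-X))-X⇒(5-(5-X))-X⇒(5-(5-5))-X⇒(5-(5-5))-5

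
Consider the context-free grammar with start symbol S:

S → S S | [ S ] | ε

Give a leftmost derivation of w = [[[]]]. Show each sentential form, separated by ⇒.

S ⇒ SS ⇒ [S]S ⇒ [[S]]S ⇒ [[SS]]S ⇒ [[SSS]]S ⇒ [[[S]SS]]S ⇒ [[[]SS]]S ⇒ [[[]S]]S ⇒ [[[]]]S ⇒ [[[]]]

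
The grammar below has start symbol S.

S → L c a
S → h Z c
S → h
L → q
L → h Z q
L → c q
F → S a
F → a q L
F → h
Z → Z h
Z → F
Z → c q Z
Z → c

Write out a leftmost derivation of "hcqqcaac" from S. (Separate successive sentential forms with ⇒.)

S ⇒ hZc ⇒ hcqZc ⇒ hcqFc ⇒ hcqSac ⇒ hcqLcaac ⇒ hcqqcaac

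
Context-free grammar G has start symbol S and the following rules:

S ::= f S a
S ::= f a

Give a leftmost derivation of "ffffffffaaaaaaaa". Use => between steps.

S => fSa => ffSaa => fffSaaa => ffffSaaaa => fffffSaaaaa => ffffffSaaaaaa => fffffffSaaaaaaa => ffffffffaaaaaaaa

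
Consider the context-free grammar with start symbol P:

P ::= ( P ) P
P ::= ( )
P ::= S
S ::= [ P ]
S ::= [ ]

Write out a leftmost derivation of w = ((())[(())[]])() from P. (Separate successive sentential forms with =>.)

P => (P)P => ((P)P)P => ((())P)P => ((())S)P => ((())[P])P => ((())[(P)P])P => ((())[(())P])P => ((())[(())S])P => ((())[(())[]])P => ((())[(())[]])()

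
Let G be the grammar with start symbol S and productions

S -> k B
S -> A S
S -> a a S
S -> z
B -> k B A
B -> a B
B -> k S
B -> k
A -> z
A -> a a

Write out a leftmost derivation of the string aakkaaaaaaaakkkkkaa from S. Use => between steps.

S => aaS => aakB => aakkS => aakkAS => aakkaaS => aakkaaaaS => aakkaaaaaaS => aakkaaaaaaaaS => aakkaaaaaaaakB => aakkaaaaaaaakkBA => aakkaaaaaaaakkkSA => aakkaaaaaaaakkkkBA => aakkaaaaaaaakkkkkA => aakkaaaaaaaakkkkkaa

S => aaS   [S -> a a S]
aaS => aakB   [S -> k B]
aakB => aakkS   [B -> k S]
aakkS => aakkAS   [S -> A S]
aakkAS => aakkaaS   [A -> a a]
aakkaaS => aakkaaaaS   [S -> a a S]
aakkaaaaS => aakkaaaaaaS   [S -> a a S]
aakkaaaaaaS => aakkaaaaaaaaS   [S -> a a S]
aakkaaaaaaaaS => aakkaaaaaaaakB   [S -> k B]
aakkaaaaaaaakB => aakkaaaaaaaakkBA   [B -> k B A]
aakkaaaaaaaakkBA => aakkaaaaaaaakkkSA   [B -> k S]
aakkaaaaaaaakkkSA => aakkaaaaaaaakkkkBA   [S -> k B]
aakkaaaaaaaakkkkBA => aakkaaaaaaaakkkkkA   [B -> k]
aakkaaaaaaaakkkkkA => aakkaaaaaaaakkkkkaa   [A -> a a]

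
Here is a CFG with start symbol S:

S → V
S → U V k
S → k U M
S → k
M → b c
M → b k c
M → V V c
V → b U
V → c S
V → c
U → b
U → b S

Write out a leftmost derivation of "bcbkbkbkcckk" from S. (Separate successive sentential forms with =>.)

S => UVk => bVk => bcSk => bcUVkk => bcbSVkk => bcbkUMVkk => bcbkbSMVkk => bcbkbkMVkk => bcbkbkbkcVkk => bcbkbkbkcckk

S => UVk   [S → U V k]
UVk => bVk   [U → b]
bVk => bcSk   [V → c S]
bcSk => bcUVkk   [S → U V k]
bcUVkk => bcbSVkk   [U → b S]
bcbSVkk => bcbkUMVkk   [S → k U M]
bcbkUMVkk => bcbkbSMVkk   [U → b S]
bcbkbSMVkk => bcbkbkMVkk   [S → k]
bcbkbkMVkk => bcbkbkbkcVkk   [M → b k c]
bcbkbkbkcVkk => bcbkbkbkcckk   [V → c]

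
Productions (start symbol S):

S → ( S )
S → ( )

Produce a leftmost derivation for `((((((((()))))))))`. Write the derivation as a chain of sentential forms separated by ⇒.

S⇒(S)⇒((S))⇒(((S)))⇒((((S))))⇒(((((S)))))⇒((((((S))))))⇒(((((((S)))))))⇒((((((((S))))))))⇒((((((((()))))))))

S ⇒ (S)   [S → ( S )]
(S) ⇒ ((S))   [S → ( S )]
((S)) ⇒ (((S)))   [S → ( S )]
(((S))) ⇒ ((((S))))   [S → ( S )]
((((S)))) ⇒ (((((S)))))   [S → ( S )]
(((((S))))) ⇒ ((((((S))))))   [S → ( S )]
((((((S)))))) ⇒ (((((((S)))))))   [S → ( S )]
(((((((S))))))) ⇒ ((((((((S))))))))   [S → ( S )]
((((((((S)))))))) ⇒ ((((((((()))))))))   [S → ( )]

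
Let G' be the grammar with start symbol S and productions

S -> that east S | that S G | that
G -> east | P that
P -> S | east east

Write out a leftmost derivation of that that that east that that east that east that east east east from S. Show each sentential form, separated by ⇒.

S ⇒ that S G ⇒ that that S G G ⇒ that that that east S G G ⇒ that that that east that S G G G ⇒ that that that east that that east S G G G ⇒ that that that east that that east that east S G G G ⇒ that that that east that that east that east that G G G ⇒ that that that east that that east that east that east G G ⇒ that that that east that that east that east that east east G ⇒ that that that east that that east that east that east east east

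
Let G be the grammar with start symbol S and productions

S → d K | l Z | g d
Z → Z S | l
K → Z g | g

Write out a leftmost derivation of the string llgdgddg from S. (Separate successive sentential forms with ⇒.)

S⇒lZ⇒lZS⇒lZSS⇒lZSSS⇒llSSS⇒llgdSS⇒llgdgdS⇒llgdgddK⇒llgdgddg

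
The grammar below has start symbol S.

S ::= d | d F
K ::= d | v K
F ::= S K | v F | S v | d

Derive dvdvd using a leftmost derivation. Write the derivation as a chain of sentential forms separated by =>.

S => dF => dvF => dvSK => dvdK => dvdvK => dvdvd

S => dF   [S ::= d F]
dF => dvF   [F ::= v F]
dvF => dvSK   [F ::= S K]
dvSK => dvdK   [S ::= d]
dvdK => dvdvK   [K ::= v K]
dvdvK => dvdvd   [K ::= d]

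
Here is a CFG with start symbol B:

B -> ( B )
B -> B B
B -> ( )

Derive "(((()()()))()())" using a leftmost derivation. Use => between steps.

B => (B)   [B -> ( B )]
(B) => (BB)   [B -> B B]
(BB) => (BBB)   [B -> B B]
(BBB) => ((B)BB)   [B -> ( B )]
((B)BB) => (((B))BB)   [B -> ( B )]
(((B))BB) => (((BB))BB)   [B -> B B]
(((BB))BB) => (((()B))BB)   [B -> ( )]
(((()B))BB) => (((()BB))BB)   [B -> B B]
(((()BB))BB) => (((()()B))BB)   [B -> ( )]
(((()()B))BB) => (((()()()))BB)   [B -> ( )]
(((()()()))BB) => (((()()()))()B)   [B -> ( )]
(((()()()))()B) => (((()()()))()())   [B -> ( )]

B => (B) => (BB) => (BBB) => ((B)BB) => (((B))BB) => (((BB))BB) => (((()B))BB) => (((()BB))BB) => (((()()B))BB) => (((()()()))BB) => (((()()()))()B) => (((()()()))()())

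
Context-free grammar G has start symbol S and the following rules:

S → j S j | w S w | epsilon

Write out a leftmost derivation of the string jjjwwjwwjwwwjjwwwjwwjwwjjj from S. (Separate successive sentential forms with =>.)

S=>jSj=>jjSjj=>jjjSjjj=>jjjwSwjjj=>jjjwwSwwjjj=>jjjwwjSjwwjjj=>jjjwwjwSwjwwjjj=>jjjwwjwwSwwjwwjjj=>jjjwwjwwjSjwwjwwjjj=>jjjwwjwwjwSwjwwjwwjjj=>jjjwwjwwjwwSwwjwwjwwjjj=>jjjwwjwwjwwwSwwwjwwjwwjjj=>jjjwwjwwjwwwjSjwwwjwwjwwjjj=>jjjwwjwwjwwwjjwwwjwwjwwjjj

S => jSj   [S → j S j]
jSj => jjSjj   [S → j S j]
jjSjj => jjjSjjj   [S → j S j]
jjjSjjj => jjjwSwjjj   [S → w S w]
jjjwSwjjj => jjjwwSwwjjj   [S → w S w]
jjjwwSwwjjj => jjjwwjSjwwjjj   [S → j S j]
jjjwwjSjwwjjj => jjjwwjwSwjwwjjj   [S → w S w]
jjjwwjwSwjwwjjj => jjjwwjwwSwwjwwjjj   [S → w S w]
jjjwwjwwSwwjwwjjj => jjjwwjwwjSjwwjwwjjj   [S → j S j]
jjjwwjwwjSjwwjwwjjj => jjjwwjwwjwSwjwwjwwjjj   [S → w S w]
jjjwwjwwjwSwjwwjwwjjj => jjjwwjwwjwwSwwjwwjwwjjj   [S → w S w]
jjjwwjwwjwwSwwjwwjwwjjj => jjjwwjwwjwwwSwwwjwwjwwjjj   [S → w S w]
jjjwwjwwjwwwSwwwjwwjwwjjj => jjjwwjwwjwwwjSjwwwjwwjwwjjj   [S → j S j]
jjjwwjwwjwwwjSjwwwjwwjwwjjj => jjjwwjwwjwwwjjwwwjwwjwwjjj   [S → epsilon]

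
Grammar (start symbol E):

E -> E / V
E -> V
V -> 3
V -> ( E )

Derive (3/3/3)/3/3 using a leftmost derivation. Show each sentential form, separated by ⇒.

E ⇒ E/V   [E -> E / V]
E/V ⇒ E/V/V   [E -> E / V]
E/V/V ⇒ V/V/V   [E -> V]
V/V/V ⇒ (E)/V/V   [V -> ( E )]
(E)/V/V ⇒ (E/V)/V/V   [E -> E / V]
(E/V)/V/V ⇒ (E/V/V)/V/V   [E -> E / V]
(E/V/V)/V/V ⇒ (V/V/V)/V/V   [E -> V]
(V/V/V)/V/V ⇒ (3/V/V)/V/V   [V -> 3]
(3/V/V)/V/V ⇒ (3/3/V)/V/V   [V -> 3]
(3/3/V)/V/V ⇒ (3/3/3)/V/V   [V -> 3]
(3/3/3)/V/V ⇒ (3/3/3)/3/V   [V -> 3]
(3/3/3)/3/V ⇒ (3/3/3)/3/3   [V -> 3]

E ⇒ E/V ⇒ E/V/V ⇒ V/V/V ⇒ (E)/V/V ⇒ (E/V)/V/V ⇒ (E/V/V)/V/V ⇒ (V/V/V)/V/V ⇒ (3/V/V)/V/V ⇒ (3/3/V)/V/V ⇒ (3/3/3)/V/V ⇒ (3/3/3)/3/V ⇒ (3/3/3)/3/3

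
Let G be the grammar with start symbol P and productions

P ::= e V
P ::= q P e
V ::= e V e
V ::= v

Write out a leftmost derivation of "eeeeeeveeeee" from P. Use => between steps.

P => eV => eeVe => eeeVee => eeeeVeee => eeeeeVeeee => eeeeeeVeeeee => eeeeeeveeeee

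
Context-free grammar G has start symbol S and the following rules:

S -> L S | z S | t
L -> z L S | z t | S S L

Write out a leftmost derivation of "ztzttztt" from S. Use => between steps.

S=>LS=>ztS=>ztzS=>ztzLS=>ztzSSLS=>ztztSLS=>ztzttLS=>ztzttztS=>ztzttztt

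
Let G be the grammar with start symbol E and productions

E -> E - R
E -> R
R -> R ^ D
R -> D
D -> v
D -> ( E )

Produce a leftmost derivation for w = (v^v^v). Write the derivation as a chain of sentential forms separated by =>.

E => R => D => (E) => (R) => (R^D) => (R^D^D) => (D^D^D) => (v^D^D) => (v^v^D) => (v^v^v)

E => R   [E -> R]
R => D   [R -> D]
D => (E)   [D -> ( E )]
(E) => (R)   [E -> R]
(R) => (R^D)   [R -> R ^ D]
(R^D) => (R^D^D)   [R -> R ^ D]
(R^D^D) => (D^D^D)   [R -> D]
(D^D^D) => (v^D^D)   [D -> v]
(v^D^D) => (v^v^D)   [D -> v]
(v^v^D) => (v^v^v)   [D -> v]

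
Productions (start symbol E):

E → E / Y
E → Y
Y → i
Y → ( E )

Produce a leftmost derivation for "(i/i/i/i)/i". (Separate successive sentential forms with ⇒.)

E ⇒ E/Y   [E → E / Y]
E/Y ⇒ Y/Y   [E → Y]
Y/Y ⇒ (E)/Y   [Y → ( E )]
(E)/Y ⇒ (E/Y)/Y   [E → E / Y]
(E/Y)/Y ⇒ (E/Y/Y)/Y   [E → E / Y]
(E/Y/Y)/Y ⇒ (E/Y/Y/Y)/Y   [E → E / Y]
(E/Y/Y/Y)/Y ⇒ (Y/Y/Y/Y)/Y   [E → Y]
(Y/Y/Y/Y)/Y ⇒ (i/Y/Y/Y)/Y   [Y → i]
(i/Y/Y/Y)/Y ⇒ (i/i/Y/Y)/Y   [Y → i]
(i/i/Y/Y)/Y ⇒ (i/i/i/Y)/Y   [Y → i]
(i/i/i/Y)/Y ⇒ (i/i/i/i)/Y   [Y → i]
(i/i/i/i)/Y ⇒ (i/i/i/i)/i   [Y → i]

E ⇒ E/Y ⇒ Y/Y ⇒ (E)/Y ⇒ (E/Y)/Y ⇒ (E/Y/Y)/Y ⇒ (E/Y/Y/Y)/Y ⇒ (Y/Y/Y/Y)/Y ⇒ (i/Y/Y/Y)/Y ⇒ (i/i/Y/Y)/Y ⇒ (i/i/i/Y)/Y ⇒ (i/i/i/i)/Y ⇒ (i/i/i/i)/i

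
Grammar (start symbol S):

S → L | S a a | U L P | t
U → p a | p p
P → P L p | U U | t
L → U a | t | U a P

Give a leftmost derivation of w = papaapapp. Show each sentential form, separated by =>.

S => ULP => paLP => paUaP => papaaP => papaaUU => papaapaU => papaapapp

S => ULP   [S → U L P]
ULP => paLP   [U → p a]
paLP => paUaP   [L → U a]
paUaP => papaaP   [U → p a]
papaaP => papaaUU   [P → U U]
papaaUU => papaapaU   [U → p a]
papaapaU => papaapapp   [U → p p]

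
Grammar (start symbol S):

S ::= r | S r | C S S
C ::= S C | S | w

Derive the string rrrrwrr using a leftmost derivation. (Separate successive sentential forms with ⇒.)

S ⇒ CSS ⇒ SCSS ⇒ SrCSS ⇒ SrrCSS ⇒ SrrrCSS ⇒ rrrrCSS ⇒ rrrrwSS ⇒ rrrrwrS ⇒ rrrrwrr

S ⇒ CSS   [S ::= C S S]
CSS ⇒ SCSS   [C ::= S C]
SCSS ⇒ SrCSS   [S ::= S r]
SrCSS ⇒ SrrCSS   [S ::= S r]
SrrCSS ⇒ SrrrCSS   [S ::= S r]
SrrrCSS ⇒ rrrrCSS   [S ::= r]
rrrrCSS ⇒ rrrrwSS   [C ::= w]
rrrrwSS ⇒ rrrrwrS   [S ::= r]
rrrrwrS ⇒ rrrrwrr   [S ::= r]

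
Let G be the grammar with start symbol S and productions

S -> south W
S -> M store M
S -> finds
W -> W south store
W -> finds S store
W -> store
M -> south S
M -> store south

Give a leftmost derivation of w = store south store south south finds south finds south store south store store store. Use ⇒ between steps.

S ⇒ M store M ⇒ store south store M ⇒ store south store south S ⇒ store south store south south W ⇒ store south store south south finds S store ⇒ store south store south south finds south W store ⇒ store south store south south finds south finds S store store ⇒ store south store south south finds south finds south W store store ⇒ store south store south south finds south finds south W south store store store ⇒ store south store south south finds south finds south store south store store store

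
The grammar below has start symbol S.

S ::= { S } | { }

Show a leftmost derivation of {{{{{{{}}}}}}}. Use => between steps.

S => {S}   [S ::= { S }]
{S} => {{S}}   [S ::= { S }]
{{S}} => {{{S}}}   [S ::= { S }]
{{{S}}} => {{{{S}}}}   [S ::= { S }]
{{{{S}}}} => {{{{{S}}}}}   [S ::= { S }]
{{{{{S}}}}} => {{{{{{S}}}}}}   [S ::= { S }]
{{{{{{S}}}}}} => {{{{{{{}}}}}}}   [S ::= { }]

S=>{S}=>{{S}}=>{{{S}}}=>{{{{S}}}}=>{{{{{S}}}}}=>{{{{{{S}}}}}}=>{{{{{{{}}}}}}}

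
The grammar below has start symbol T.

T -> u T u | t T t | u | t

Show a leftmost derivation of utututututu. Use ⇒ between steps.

T ⇒ uTu   [T -> u T u]
uTu ⇒ utTtu   [T -> t T t]
utTtu ⇒ utuTutu   [T -> u T u]
utuTutu ⇒ ututTtutu   [T -> t T t]
ututTtutu ⇒ ututuTututu   [T -> u T u]
ututuTututu ⇒ utututututu   [T -> t]

T⇒uTu⇒utTtu⇒utuTutu⇒ututTtutu⇒ututuTututu⇒utututututu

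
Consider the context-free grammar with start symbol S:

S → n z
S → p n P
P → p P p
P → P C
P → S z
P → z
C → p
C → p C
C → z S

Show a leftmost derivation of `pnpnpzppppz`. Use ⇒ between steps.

S ⇒ pnP   [S → p n P]
pnP ⇒ pnSz   [P → S z]
pnSz ⇒ pnpnPz   [S → p n P]
pnpnPz ⇒ pnpnpPpz   [P → p P p]
pnpnpPpz ⇒ pnpnpPCpz   [P → P C]
pnpnpPCpz ⇒ pnpnpzCpz   [P → z]
pnpnpzCpz ⇒ pnpnpzpCpz   [C → p C]
pnpnpzpCpz ⇒ pnpnpzppCpz   [C → p C]
pnpnpzppCpz ⇒ pnpnpzppppz   [C → p]

S ⇒ pnP ⇒ pnSz ⇒ pnpnPz ⇒ pnpnpPpz ⇒ pnpnpPCpz ⇒ pnpnpzCpz ⇒ pnpnpzpCpz ⇒ pnpnpzppCpz ⇒ pnpnpzppppz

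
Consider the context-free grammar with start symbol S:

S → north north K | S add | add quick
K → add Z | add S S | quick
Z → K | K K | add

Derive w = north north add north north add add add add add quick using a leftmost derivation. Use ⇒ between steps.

S ⇒ north north K   [S → north north K]
north north K ⇒ north north add S S   [K → add S S]
north north add S S ⇒ north north add S add S   [S → S add]
north north add S add S ⇒ north north add north north K add S   [S → north north K]
north north add north north K add S ⇒ north north add north north add Z add S   [K → add Z]
north north add north north add Z add S ⇒ north north add north north add K add S   [Z → K]
north north add north north add K add S ⇒ north north add north north add add Z add S   [K → add Z]
north north add north north add add Z add S ⇒ north north add north north add add add add S   [Z → add]
north north add north north add add add add S ⇒ north north add north north add add add add add quick   [S → add quick]

S ⇒ north north K ⇒ north north add S S ⇒ north north add S add S ⇒ north north add north north K add S ⇒ north north add north north add Z add S ⇒ north north add north north add K add S ⇒ north north add north north add add Z add S ⇒ north north add north north add add add add S ⇒ north north add north north add add add add add quick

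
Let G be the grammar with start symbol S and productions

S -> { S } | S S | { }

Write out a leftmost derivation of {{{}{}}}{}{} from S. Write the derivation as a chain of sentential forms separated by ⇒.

S ⇒ SS ⇒ SSS ⇒ {S}SS ⇒ {{S}}SS ⇒ {{SS}}SS ⇒ {{{}S}}SS ⇒ {{{}{}}}SS ⇒ {{{}{}}}{}S ⇒ {{{}{}}}{}{}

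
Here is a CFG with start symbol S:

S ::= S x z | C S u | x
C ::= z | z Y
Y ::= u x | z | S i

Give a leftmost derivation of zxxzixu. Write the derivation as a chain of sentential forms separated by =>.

S => CSu => zYSu => zSiSu => zSxziSu => zxxziSu => zxxzixu

S => CSu   [S ::= C S u]
CSu => zYSu   [C ::= z Y]
zYSu => zSiSu   [Y ::= S i]
zSiSu => zSxziSu   [S ::= S x z]
zSxziSu => zxxziSu   [S ::= x]
zxxziSu => zxxzixu   [S ::= x]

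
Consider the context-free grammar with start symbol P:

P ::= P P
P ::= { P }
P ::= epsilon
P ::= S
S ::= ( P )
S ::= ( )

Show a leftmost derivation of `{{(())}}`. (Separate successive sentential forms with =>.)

P => {P} => {{P}} => {{S}} => {{(P)}} => {{(PP)}} => {{(SP)}} => {{((P)P)}} => {{(()P)}} => {{(())}}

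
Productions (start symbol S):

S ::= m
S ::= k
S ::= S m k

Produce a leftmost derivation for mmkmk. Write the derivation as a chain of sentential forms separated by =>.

S => Smk   [S ::= S m k]
Smk => Smkmk   [S ::= S m k]
Smkmk => mmkmk   [S ::= m]

S => Smk => Smkmk => mmkmk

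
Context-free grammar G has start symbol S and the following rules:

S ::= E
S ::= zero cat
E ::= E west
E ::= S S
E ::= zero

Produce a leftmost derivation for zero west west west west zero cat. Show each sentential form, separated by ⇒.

S ⇒ E   [S ::= E]
E ⇒ S S   [E ::= S S]
S S ⇒ E S   [S ::= E]
E S ⇒ E west S   [E ::= E west]
E west S ⇒ E west west S   [E ::= E west]
E west west S ⇒ E west west west S   [E ::= E west]
E west west west S ⇒ E west west west west S   [E ::= E west]
E west west west west S ⇒ zero west west west west S   [E ::= zero]
zero west west west west S ⇒ zero west west west west zero cat   [S ::= zero cat]

S ⇒ E ⇒ S S ⇒ E S ⇒ E west S ⇒ E west west S ⇒ E west west west S ⇒ E west west west west S ⇒ zero west west west west S ⇒ zero west west west west zero cat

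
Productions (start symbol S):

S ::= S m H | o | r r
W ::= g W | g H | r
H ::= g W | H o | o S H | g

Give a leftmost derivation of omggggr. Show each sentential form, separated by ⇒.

S ⇒ SmH ⇒ omH ⇒ omgW ⇒ omggH ⇒ omgggW ⇒ omggggW ⇒ omggggr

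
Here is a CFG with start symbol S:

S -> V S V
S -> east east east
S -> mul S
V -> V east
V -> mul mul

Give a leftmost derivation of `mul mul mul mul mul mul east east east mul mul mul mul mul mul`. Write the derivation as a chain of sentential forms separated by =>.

S => V S V => mul mul S V => mul mul V S V V => mul mul mul mul S V V => mul mul mul mul V S V V V => mul mul mul mul mul mul S V V V => mul mul mul mul mul mul east east east V V V => mul mul mul mul mul mul east east east mul mul V V => mul mul mul mul mul mul east east east mul mul mul mul V => mul mul mul mul mul mul east east east mul mul mul mul mul mul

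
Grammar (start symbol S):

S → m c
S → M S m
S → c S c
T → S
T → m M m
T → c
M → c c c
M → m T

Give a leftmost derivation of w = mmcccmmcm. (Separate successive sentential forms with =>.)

S => MSm => mTSm => mmMmSm => mmcccmSm => mmcccmmcm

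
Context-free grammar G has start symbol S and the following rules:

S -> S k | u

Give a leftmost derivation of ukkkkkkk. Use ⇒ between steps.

S ⇒ Sk   [S -> S k]
Sk ⇒ Skk   [S -> S k]
Skk ⇒ Skkk   [S -> S k]
Skkk ⇒ Skkkk   [S -> S k]
Skkkk ⇒ Skkkkk   [S -> S k]
Skkkkk ⇒ Skkkkkk   [S -> S k]
Skkkkkk ⇒ Skkkkkkk   [S -> S k]
Skkkkkkk ⇒ ukkkkkkk   [S -> u]

S ⇒ Sk ⇒ Skk ⇒ Skkk ⇒ Skkkk ⇒ Skkkkk ⇒ Skkkkkk ⇒ Skkkkkkk ⇒ ukkkkkkk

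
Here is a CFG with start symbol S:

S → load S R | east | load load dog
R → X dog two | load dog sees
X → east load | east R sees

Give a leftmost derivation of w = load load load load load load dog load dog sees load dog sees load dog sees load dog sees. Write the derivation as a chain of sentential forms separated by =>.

S => load S R => load load S R R => load load load S R R R => load load load load S R R R R => load load load load load load dog R R R R => load load load load load load dog load dog sees R R R => load load load load load load dog load dog sees load dog sees R R => load load load load load load dog load dog sees load dog sees load dog sees R => load load load load load load dog load dog sees load dog sees load dog sees load dog sees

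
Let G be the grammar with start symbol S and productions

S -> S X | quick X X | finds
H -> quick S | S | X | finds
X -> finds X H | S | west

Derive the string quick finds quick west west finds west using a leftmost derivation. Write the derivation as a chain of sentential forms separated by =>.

S => quick X X => quick finds X H X => quick finds S H X => quick finds quick X X H X => quick finds quick west X H X => quick finds quick west west H X => quick finds quick west west X X => quick finds quick west west S X => quick finds quick west west finds X => quick finds quick west west finds west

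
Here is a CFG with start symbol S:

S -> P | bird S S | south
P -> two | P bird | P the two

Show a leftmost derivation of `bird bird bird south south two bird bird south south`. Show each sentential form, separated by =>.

S => bird S S => bird bird S S S => bird bird bird S S S S => bird bird bird south S S S => bird bird bird south south S S => bird bird bird south south P S => bird bird bird south south P bird S => bird bird bird south south two bird S => bird bird bird south south two bird bird S S => bird bird bird south south two bird bird south S => bird bird bird south south two bird bird south south

S => bird S S   [S -> bird S S]
bird S S => bird bird S S S   [S -> bird S S]
bird bird S S S => bird bird bird S S S S   [S -> bird S S]
bird bird bird S S S S => bird bird bird south S S S   [S -> south]
bird bird bird south S S S => bird bird bird south south S S   [S -> south]
bird bird bird south south S S => bird bird bird south south P S   [S -> P]
bird bird bird south south P S => bird bird bird south south P bird S   [P -> P bird]
bird bird bird south south P bird S => bird bird bird south south two bird S   [P -> two]
bird bird bird south south two bird S => bird bird bird south south two bird bird S S   [S -> bird S S]
bird bird bird south south two bird bird S S => bird bird bird south south two bird bird south S   [S -> south]
bird bird bird south south two bird bird south S => bird bird bird south south two bird bird south south   [S -> south]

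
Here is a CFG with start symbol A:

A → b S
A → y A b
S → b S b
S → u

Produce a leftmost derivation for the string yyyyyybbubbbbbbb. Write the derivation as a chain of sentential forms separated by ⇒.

A⇒yAb⇒yyAbb⇒yyyAbbb⇒yyyyAbbbb⇒yyyyyAbbbbb⇒yyyyyyAbbbbbb⇒yyyyyybSbbbbbb⇒yyyyyybbSbbbbbbb⇒yyyyyybbubbbbbbb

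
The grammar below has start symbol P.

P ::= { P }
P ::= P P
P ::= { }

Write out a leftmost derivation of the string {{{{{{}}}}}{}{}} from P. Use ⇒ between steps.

P ⇒ {P} ⇒ {PP} ⇒ {PPP} ⇒ {{P}PP} ⇒ {{{P}}PP} ⇒ {{{{P}}}PP} ⇒ {{{{{P}}}}PP} ⇒ {{{{{{}}}}}PP} ⇒ {{{{{{}}}}}{}P} ⇒ {{{{{{}}}}}{}{}}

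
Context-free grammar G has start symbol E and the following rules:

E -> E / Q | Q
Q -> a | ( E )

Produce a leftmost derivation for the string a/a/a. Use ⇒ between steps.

E ⇒ E/Q ⇒ E/Q/Q ⇒ Q/Q/Q ⇒ a/Q/Q ⇒ a/a/Q ⇒ a/a/a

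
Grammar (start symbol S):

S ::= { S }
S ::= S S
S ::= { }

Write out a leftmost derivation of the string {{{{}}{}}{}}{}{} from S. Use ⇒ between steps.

S ⇒ SS   [S ::= S S]
SS ⇒ SSS   [S ::= S S]
SSS ⇒ {S}SS   [S ::= { S }]
{S}SS ⇒ {SS}SS   [S ::= S S]
{SS}SS ⇒ {{S}S}SS   [S ::= { S }]
{{S}S}SS ⇒ {{SS}S}SS   [S ::= S S]
{{SS}S}SS ⇒ {{{S}S}S}SS   [S ::= { S }]
{{{S}S}S}SS ⇒ {{{{}}S}S}SS   [S ::= { }]
{{{{}}S}S}SS ⇒ {{{{}}{}}S}SS   [S ::= { }]
{{{{}}{}}S}SS ⇒ {{{{}}{}}{}}SS   [S ::= { }]
{{{{}}{}}{}}SS ⇒ {{{{}}{}}{}}{}S   [S ::= { }]
{{{{}}{}}{}}{}S ⇒ {{{{}}{}}{}}{}{}   [S ::= { }]

S⇒SS⇒SSS⇒{S}SS⇒{SS}SS⇒{{S}S}SS⇒{{SS}S}SS⇒{{{S}S}S}SS⇒{{{{}}S}S}SS⇒{{{{}}{}}S}SS⇒{{{{}}{}}{}}SS⇒{{{{}}{}}{}}{}S⇒{{{{}}{}}{}}{}{}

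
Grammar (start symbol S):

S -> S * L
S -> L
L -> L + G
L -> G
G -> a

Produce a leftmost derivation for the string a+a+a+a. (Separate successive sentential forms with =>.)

S=>L=>L+G=>L+G+G=>L+G+G+G=>G+G+G+G=>a+G+G+G=>a+a+G+G=>a+a+a+G=>a+a+a+a

S => L   [S -> L]
L => L+G   [L -> L + G]
L+G => L+G+G   [L -> L + G]
L+G+G => L+G+G+G   [L -> L + G]
L+G+G+G => G+G+G+G   [L -> G]
G+G+G+G => a+G+G+G   [G -> a]
a+G+G+G => a+a+G+G   [G -> a]
a+a+G+G => a+a+a+G   [G -> a]
a+a+a+G => a+a+a+a   [G -> a]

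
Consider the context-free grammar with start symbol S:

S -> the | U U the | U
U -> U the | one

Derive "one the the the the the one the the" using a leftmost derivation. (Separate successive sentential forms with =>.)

S => U U the => U the U the => U the the U the => U the the the U the => U the the the the U the => U the the the the the U the => one the the the the the U the => one the the the the the U the the => one the the the the the one the the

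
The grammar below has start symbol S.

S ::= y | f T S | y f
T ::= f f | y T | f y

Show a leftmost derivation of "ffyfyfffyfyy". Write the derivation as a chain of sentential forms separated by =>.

S => fTS   [S ::= f T S]
fTS => ffyS   [T ::= f y]
ffyS => ffyfTS   [S ::= f T S]
ffyfTS => ffyfyTS   [T ::= y T]
ffyfyTS => ffyfyffS   [T ::= f f]
ffyfyffS => ffyfyfffTS   [S ::= f T S]
ffyfyfffTS => ffyfyfffyTS   [T ::= y T]
ffyfyfffyTS => ffyfyfffyfyS   [T ::= f y]
ffyfyfffyfyS => ffyfyfffyfyy   [S ::= y]

S => fTS => ffyS => ffyfTS => ffyfyTS => ffyfyffS => ffyfyfffTS => ffyfyfffyTS => ffyfyfffyfyS => ffyfyfffyfyy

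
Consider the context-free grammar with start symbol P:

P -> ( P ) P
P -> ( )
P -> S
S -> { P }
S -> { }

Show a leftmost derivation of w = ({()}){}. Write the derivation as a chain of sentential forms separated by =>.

P => (P)P => (S)P => ({P})P => ({()})P => ({()})S => ({()}){}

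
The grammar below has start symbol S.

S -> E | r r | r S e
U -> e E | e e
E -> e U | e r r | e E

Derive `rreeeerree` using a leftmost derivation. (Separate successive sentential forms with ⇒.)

S ⇒ rSe ⇒ rrSee ⇒ rrEee ⇒ rreUee ⇒ rreeEee ⇒ rreeeEee ⇒ rreeeerree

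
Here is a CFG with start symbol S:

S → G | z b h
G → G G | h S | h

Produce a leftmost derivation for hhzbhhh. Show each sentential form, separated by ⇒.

S ⇒ G ⇒ GG ⇒ GGG ⇒ hGG ⇒ hGGG ⇒ hhSGG ⇒ hhzbhGG ⇒ hhzbhhG ⇒ hhzbhhh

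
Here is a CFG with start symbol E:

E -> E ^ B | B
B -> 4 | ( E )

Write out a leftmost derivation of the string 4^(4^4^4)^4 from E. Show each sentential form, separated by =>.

E => E^B   [E -> E ^ B]
E^B => E^B^B   [E -> E ^ B]
E^B^B => B^B^B   [E -> B]
B^B^B => 4^B^B   [B -> 4]
4^B^B => 4^(E)^B   [B -> ( E )]
4^(E)^B => 4^(E^B)^B   [E -> E ^ B]
4^(E^B)^B => 4^(E^B^B)^B   [E -> E ^ B]
4^(E^B^B)^B => 4^(B^B^B)^B   [E -> B]
4^(B^B^B)^B => 4^(4^B^B)^B   [B -> 4]
4^(4^B^B)^B => 4^(4^4^B)^B   [B -> 4]
4^(4^4^B)^B => 4^(4^4^4)^B   [B -> 4]
4^(4^4^4)^B => 4^(4^4^4)^4   [B -> 4]

E=>E^B=>E^B^B=>B^B^B=>4^B^B=>4^(E)^B=>4^(E^B)^B=>4^(E^B^B)^B=>4^(B^B^B)^B=>4^(4^B^B)^B=>4^(4^4^B)^B=>4^(4^4^4)^B=>4^(4^4^4)^4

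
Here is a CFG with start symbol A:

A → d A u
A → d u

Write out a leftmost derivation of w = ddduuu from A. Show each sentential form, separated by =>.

A=>dAu=>ddAuu=>ddduuu

A => dAu   [A → d A u]
dAu => ddAuu   [A → d A u]
ddAuu => ddduuu   [A → d u]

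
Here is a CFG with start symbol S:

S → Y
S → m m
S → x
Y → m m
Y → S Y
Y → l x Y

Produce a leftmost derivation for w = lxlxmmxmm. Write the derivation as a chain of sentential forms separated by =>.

S => Y   [S → Y]
Y => lxY   [Y → l x Y]
lxY => lxSY   [Y → S Y]
lxSY => lxYY   [S → Y]
lxYY => lxlxYY   [Y → l x Y]
lxlxYY => lxlxmmY   [Y → m m]
lxlxmmY => lxlxmmSY   [Y → S Y]
lxlxmmSY => lxlxmmxY   [S → x]
lxlxmmxY => lxlxmmxmm   [Y → m m]

S => Y => lxY => lxSY => lxYY => lxlxYY => lxlxmmY => lxlxmmSY => lxlxmmxY => lxlxmmxmm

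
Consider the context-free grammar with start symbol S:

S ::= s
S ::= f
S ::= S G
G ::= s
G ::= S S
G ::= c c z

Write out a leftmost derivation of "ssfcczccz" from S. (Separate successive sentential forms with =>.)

S=>SG=>SGG=>SGGG=>sGGG=>sSSGG=>ssSGG=>ssfGG=>ssfcczG=>ssfcczccz

S => SG   [S ::= S G]
SG => SGG   [S ::= S G]
SGG => SGGG   [S ::= S G]
SGGG => sGGG   [S ::= s]
sGGG => sSSGG   [G ::= S S]
sSSGG => ssSGG   [S ::= s]
ssSGG => ssfGG   [S ::= f]
ssfGG => ssfcczG   [G ::= c c z]
ssfcczG => ssfcczccz   [G ::= c c z]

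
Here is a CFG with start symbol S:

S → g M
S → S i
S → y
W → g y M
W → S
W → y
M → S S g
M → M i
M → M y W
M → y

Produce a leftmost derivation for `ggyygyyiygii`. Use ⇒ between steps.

S ⇒ Si ⇒ Sii ⇒ gMii ⇒ gSSgii ⇒ gSiSgii ⇒ ggMiSgii ⇒ ggMyWiSgii ⇒ ggSSgyWiSgii ⇒ ggySgyWiSgii ⇒ ggyygyWiSgii ⇒ ggyygyyiSgii ⇒ ggyygyyiygii

S ⇒ Si   [S → S i]
Si ⇒ Sii   [S → S i]
Sii ⇒ gMii   [S → g M]
gMii ⇒ gSSgii   [M → S S g]
gSSgii ⇒ gSiSgii   [S → S i]
gSiSgii ⇒ ggMiSgii   [S → g M]
ggMiSgii ⇒ ggMyWiSgii   [M → M y W]
ggMyWiSgii ⇒ ggSSgyWiSgii   [M → S S g]
ggSSgyWiSgii ⇒ ggySgyWiSgii   [S → y]
ggySgyWiSgii ⇒ ggyygyWiSgii   [S → y]
ggyygyWiSgii ⇒ ggyygyyiSgii   [W → y]
ggyygyyiSgii ⇒ ggyygyyiygii   [S → y]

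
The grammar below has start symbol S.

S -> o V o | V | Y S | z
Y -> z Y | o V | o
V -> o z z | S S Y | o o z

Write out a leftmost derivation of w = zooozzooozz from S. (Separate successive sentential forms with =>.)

S => V   [S -> V]
V => SSY   [V -> S S Y]
SSY => zSY   [S -> z]
zSY => zYSY   [S -> Y S]
zYSY => zoSY   [Y -> o]
zoSY => zooVoY   [S -> o V o]
zooVoY => zooozzoY   [V -> o z z]
zooozzoY => zooozzooV   [Y -> o V]
zooozzooV => zooozzooozz   [V -> o z z]

S => V => SSY => zSY => zYSY => zoSY => zooVoY => zooozzoY => zooozzooV => zooozzooozz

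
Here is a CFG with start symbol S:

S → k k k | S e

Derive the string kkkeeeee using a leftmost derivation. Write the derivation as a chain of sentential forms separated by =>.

S => Se   [S → S e]
Se => See   [S → S e]
See => Seee   [S → S e]
Seee => Seeee   [S → S e]
Seeee => Seeeee   [S → S e]
Seeeee => kkkeeeee   [S → k k k]

S => Se => See => Seee => Seeee => Seeeee => kkkeeeee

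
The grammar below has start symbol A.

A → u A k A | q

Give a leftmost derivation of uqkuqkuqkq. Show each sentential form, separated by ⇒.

A ⇒ uAkA ⇒ uqkA ⇒ uqkuAkA ⇒ uqkuqkA ⇒ uqkuqkuAkA ⇒ uqkuqkuqkA ⇒ uqkuqkuqkq

A ⇒ uAkA   [A → u A k A]
uAkA ⇒ uqkA   [A → q]
uqkA ⇒ uqkuAkA   [A → u A k A]
uqkuAkA ⇒ uqkuqkA   [A → q]
uqkuqkA ⇒ uqkuqkuAkA   [A → u A k A]
uqkuqkuAkA ⇒ uqkuqkuqkA   [A → q]
uqkuqkuqkA ⇒ uqkuqkuqkq   [A → q]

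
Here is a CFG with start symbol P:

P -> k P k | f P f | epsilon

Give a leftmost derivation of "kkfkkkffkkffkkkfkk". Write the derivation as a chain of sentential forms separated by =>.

P => kPk   [P -> k P k]
kPk => kkPkk   [P -> k P k]
kkPkk => kkfPfkk   [P -> f P f]
kkfPfkk => kkfkPkfkk   [P -> k P k]
kkfkPkfkk => kkfkkPkkfkk   [P -> k P k]
kkfkkPkkfkk => kkfkkkPkkkfkk   [P -> k P k]
kkfkkkPkkkfkk => kkfkkkfPfkkkfkk   [P -> f P f]
kkfkkkfPfkkkfkk => kkfkkkffPffkkkfkk   [P -> f P f]
kkfkkkffPffkkkfkk => kkfkkkffkPkffkkkfkk   [P -> k P k]
kkfkkkffkPkffkkkfkk => kkfkkkffkkffkkkfkk   [P -> epsilon]

P=>kPk=>kkPkk=>kkfPfkk=>kkfkPkfkk=>kkfkkPkkfkk=>kkfkkkPkkkfkk=>kkfkkkfPfkkkfkk=>kkfkkkffPffkkkfkk=>kkfkkkffkPkffkkkfkk=>kkfkkkffkkffkkkfkk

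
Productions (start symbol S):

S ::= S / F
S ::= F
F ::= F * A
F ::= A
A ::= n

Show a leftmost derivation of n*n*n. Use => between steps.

S => F   [S ::= F]
F => F*A   [F ::= F * A]
F*A => F*A*A   [F ::= F * A]
F*A*A => A*A*A   [F ::= A]
A*A*A => n*A*A   [A ::= n]
n*A*A => n*n*A   [A ::= n]
n*n*A => n*n*n   [A ::= n]

S => F => F*A => F*A*A => A*A*A => n*A*A => n*n*A => n*n*n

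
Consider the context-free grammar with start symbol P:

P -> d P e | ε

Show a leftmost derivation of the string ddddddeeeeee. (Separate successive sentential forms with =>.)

P=>dPe=>ddPee=>dddPeee=>ddddPeeee=>dddddPeeeee=>ddddddPeeeeee=>ddddddeeeeee

P => dPe   [P -> d P e]
dPe => ddPee   [P -> d P e]
ddPee => dddPeee   [P -> d P e]
dddPeee => ddddPeeee   [P -> d P e]
ddddPeeee => dddddPeeeee   [P -> d P e]
dddddPeeeee => ddddddPeeeeee   [P -> d P e]
ddddddPeeeeee => ddddddeeeeee   [P -> ε]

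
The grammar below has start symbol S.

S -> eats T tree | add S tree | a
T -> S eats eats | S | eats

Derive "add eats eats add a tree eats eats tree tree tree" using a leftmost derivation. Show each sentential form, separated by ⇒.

S ⇒ add S tree   [S -> add S tree]
add S tree ⇒ add eats T tree tree   [S -> eats T tree]
add eats T tree tree ⇒ add eats S tree tree   [T -> S]
add eats S tree tree ⇒ add eats eats T tree tree tree   [S -> eats T tree]
add eats eats T tree tree tree ⇒ add eats eats S eats eats tree tree tree   [T -> S eats eats]
add eats eats S eats eats tree tree tree ⇒ add eats eats add S tree eats eats tree tree tree   [S -> add S tree]
add eats eats add S tree eats eats tree tree tree ⇒ add eats eats add a tree eats eats tree tree tree   [S -> a]

S ⇒ add S tree ⇒ add eats T tree tree ⇒ add eats S tree tree ⇒ add eats eats T tree tree tree ⇒ add eats eats S eats eats tree tree tree ⇒ add eats eats add S tree eats eats tree tree tree ⇒ add eats eats add a tree eats eats tree tree tree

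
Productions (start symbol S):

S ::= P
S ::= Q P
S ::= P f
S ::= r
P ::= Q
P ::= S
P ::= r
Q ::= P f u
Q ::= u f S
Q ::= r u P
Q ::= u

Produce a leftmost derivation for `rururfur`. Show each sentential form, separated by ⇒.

S ⇒ QP   [S ::= Q P]
QP ⇒ ruPP   [Q ::= r u P]
ruPP ⇒ ruQP   [P ::= Q]
ruQP ⇒ ruruPP   [Q ::= r u P]
ruruPP ⇒ ruruQP   [P ::= Q]
ruruQP ⇒ ruruPfuP   [Q ::= P f u]
ruruPfuP ⇒ rururfuP   [P ::= r]
rururfuP ⇒ rururfuS   [P ::= S]
rururfuS ⇒ rururfur   [S ::= r]

S⇒QP⇒ruPP⇒ruQP⇒ruruPP⇒ruruQP⇒ruruPfuP⇒rururfuP⇒rururfuS⇒rururfur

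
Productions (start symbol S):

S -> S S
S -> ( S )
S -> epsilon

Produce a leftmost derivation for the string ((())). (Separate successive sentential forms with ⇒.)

S ⇒ (S)   [S -> ( S )]
(S) ⇒ ((S))   [S -> ( S )]
((S)) ⇒ (((S)))   [S -> ( S )]
(((S))) ⇒ ((()))   [S -> epsilon]

S⇒(S)⇒((S))⇒(((S)))⇒((()))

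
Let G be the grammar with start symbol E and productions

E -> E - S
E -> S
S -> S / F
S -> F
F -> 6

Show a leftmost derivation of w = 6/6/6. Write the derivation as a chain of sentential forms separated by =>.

E => S => S/F => S/F/F => F/F/F => 6/F/F => 6/6/F => 6/6/6

E => S   [E -> S]
S => S/F   [S -> S / F]
S/F => S/F/F   [S -> S / F]
S/F/F => F/F/F   [S -> F]
F/F/F => 6/F/F   [F -> 6]
6/F/F => 6/6/F   [F -> 6]
6/6/F => 6/6/6   [F -> 6]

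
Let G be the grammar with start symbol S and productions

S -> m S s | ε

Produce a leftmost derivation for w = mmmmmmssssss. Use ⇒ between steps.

S ⇒ mSs ⇒ mmSss ⇒ mmmSsss ⇒ mmmmSssss ⇒ mmmmmSsssss ⇒ mmmmmmSssssss ⇒ mmmmmmssssss

S ⇒ mSs   [S -> m S s]
mSs ⇒ mmSss   [S -> m S s]
mmSss ⇒ mmmSsss   [S -> m S s]
mmmSsss ⇒ mmmmSssss   [S -> m S s]
mmmmSssss ⇒ mmmmmSsssss   [S -> m S s]
mmmmmSsssss ⇒ mmmmmmSssssss   [S -> m S s]
mmmmmmSssssss ⇒ mmmmmmssssss   [S -> ε]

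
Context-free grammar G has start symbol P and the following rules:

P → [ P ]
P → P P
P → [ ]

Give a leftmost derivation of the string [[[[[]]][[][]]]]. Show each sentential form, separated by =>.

P => [P]   [P → [ P ]]
[P] => [[P]]   [P → [ P ]]
[[P]] => [[PP]]   [P → P P]
[[PP]] => [[[P]P]]   [P → [ P ]]
[[[P]P]] => [[[[P]]P]]   [P → [ P ]]
[[[[P]]P]] => [[[[[]]]P]]   [P → [ ]]
[[[[[]]]P]] => [[[[[]]][P]]]   [P → [ P ]]
[[[[[]]][P]]] => [[[[[]]][PP]]]   [P → P P]
[[[[[]]][PP]]] => [[[[[]]][[]P]]]   [P → [ ]]
[[[[[]]][[]P]]] => [[[[[]]][[][]]]]   [P → [ ]]

P => [P] => [[P]] => [[PP]] => [[[P]P]] => [[[[P]]P]] => [[[[[]]]P]] => [[[[[]]][P]]] => [[[[[]]][PP]]] => [[[[[]]][[]P]]] => [[[[[]]][[][]]]]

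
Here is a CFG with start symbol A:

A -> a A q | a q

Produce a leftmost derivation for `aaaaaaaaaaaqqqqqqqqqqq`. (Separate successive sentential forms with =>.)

A => aAq => aaAqq => aaaAqqq => aaaaAqqqq => aaaaaAqqqqq => aaaaaaAqqqqqq => aaaaaaaAqqqqqqq => aaaaaaaaAqqqqqqqq => aaaaaaaaaAqqqqqqqqq => aaaaaaaaaaAqqqqqqqqqq => aaaaaaaaaaaqqqqqqqqqqq

A => aAq   [A -> a A q]
aAq => aaAqq   [A -> a A q]
aaAqq => aaaAqqq   [A -> a A q]
aaaAqqq => aaaaAqqqq   [A -> a A q]
aaaaAqqqq => aaaaaAqqqqq   [A -> a A q]
aaaaaAqqqqq => aaaaaaAqqqqqq   [A -> a A q]
aaaaaaAqqqqqq => aaaaaaaAqqqqqqq   [A -> a A q]
aaaaaaaAqqqqqqq => aaaaaaaaAqqqqqqqq   [A -> a A q]
aaaaaaaaAqqqqqqqq => aaaaaaaaaAqqqqqqqqq   [A -> a A q]
aaaaaaaaaAqqqqqqqqq => aaaaaaaaaaAqqqqqqqqqq   [A -> a A q]
aaaaaaaaaaAqqqqqqqqqq => aaaaaaaaaaaqqqqqqqqqqq   [A -> a q]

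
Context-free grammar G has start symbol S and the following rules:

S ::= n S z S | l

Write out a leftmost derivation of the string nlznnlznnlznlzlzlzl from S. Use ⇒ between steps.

S⇒nSzS⇒nlzS⇒nlznSzS⇒nlznnSzSzS⇒nlznnlzSzS⇒nlznnlznSzSzS⇒nlznnlznnSzSzSzS⇒nlznnlznnlzSzSzS⇒nlznnlznnlznSzSzSzS⇒nlznnlznnlznlzSzSzS⇒nlznnlznnlznlzlzSzS⇒nlznnlznnlznlzlzlzS⇒nlznnlznnlznlzlzlzl

S ⇒ nSzS   [S ::= n S z S]
nSzS ⇒ nlzS   [S ::= l]
nlzS ⇒ nlznSzS   [S ::= n S z S]
nlznSzS ⇒ nlznnSzSzS   [S ::= n S z S]
nlznnSzSzS ⇒ nlznnlzSzS   [S ::= l]
nlznnlzSzS ⇒ nlznnlznSzSzS   [S ::= n S z S]
nlznnlznSzSzS ⇒ nlznnlznnSzSzSzS   [S ::= n S z S]
nlznnlznnSzSzSzS ⇒ nlznnlznnlzSzSzS   [S ::= l]
nlznnlznnlzSzSzS ⇒ nlznnlznnlznSzSzSzS   [S ::= n S z S]
nlznnlznnlznSzSzSzS ⇒ nlznnlznnlznlzSzSzS   [S ::= l]
nlznnlznnlznlzSzSzS ⇒ nlznnlznnlznlzlzSzS   [S ::= l]
nlznnlznnlznlzlzSzS ⇒ nlznnlznnlznlzlzlzS   [S ::= l]
nlznnlznnlznlzlzlzS ⇒ nlznnlznnlznlzlzlzl   [S ::= l]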